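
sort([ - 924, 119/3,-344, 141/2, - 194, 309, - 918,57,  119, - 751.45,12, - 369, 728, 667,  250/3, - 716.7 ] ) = [  -  924 , - 918, - 751.45,-716.7,-369,-344, - 194 , 12, 119/3, 57, 141/2, 250/3, 119,309,667, 728 ] 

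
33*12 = 396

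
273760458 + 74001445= 347761903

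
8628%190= 78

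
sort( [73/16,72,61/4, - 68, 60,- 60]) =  [ - 68,-60,  73/16, 61/4,  60, 72] 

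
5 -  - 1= 6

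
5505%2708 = 89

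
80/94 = 40/47 = 0.85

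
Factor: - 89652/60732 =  - 31/21 = - 3^( - 1) * 7^( - 1) * 31^1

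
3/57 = 1/19 = 0.05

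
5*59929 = 299645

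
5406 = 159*34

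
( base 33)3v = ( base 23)5F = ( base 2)10000010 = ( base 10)130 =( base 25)55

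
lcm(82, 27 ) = 2214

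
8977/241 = 37 + 60/241 = 37.25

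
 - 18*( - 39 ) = 702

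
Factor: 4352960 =2^6*5^1  *  61^1*223^1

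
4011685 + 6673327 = 10685012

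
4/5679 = 4/5679=0.00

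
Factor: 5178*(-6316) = -2^3*3^1 *863^1*1579^1 = - 32704248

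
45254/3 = 45254/3 = 15084.67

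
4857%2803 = 2054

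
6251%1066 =921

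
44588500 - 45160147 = -571647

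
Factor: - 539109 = - 3^3*41^1*487^1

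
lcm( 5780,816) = 69360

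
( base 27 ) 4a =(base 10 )118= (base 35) 3D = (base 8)166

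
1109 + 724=1833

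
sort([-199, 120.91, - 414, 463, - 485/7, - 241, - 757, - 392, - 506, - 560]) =[ - 757 , - 560,-506, - 414, - 392,- 241, - 199 , - 485/7, 120.91, 463]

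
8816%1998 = 824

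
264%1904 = 264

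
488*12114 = 5911632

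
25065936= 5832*4298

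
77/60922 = 77/60922 = 0.00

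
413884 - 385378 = 28506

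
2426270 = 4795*506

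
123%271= 123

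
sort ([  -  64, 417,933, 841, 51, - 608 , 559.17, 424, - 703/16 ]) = [-608, - 64, -703/16, 51, 417,  424,  559.17,841, 933 ]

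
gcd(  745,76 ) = 1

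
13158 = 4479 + 8679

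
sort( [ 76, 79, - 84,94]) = [ - 84,76,79,94]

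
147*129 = 18963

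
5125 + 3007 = 8132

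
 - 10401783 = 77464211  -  87865994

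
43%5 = 3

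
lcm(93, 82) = 7626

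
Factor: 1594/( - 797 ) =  - 2 = - 2^1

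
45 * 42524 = 1913580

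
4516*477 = 2154132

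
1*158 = 158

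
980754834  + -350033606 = 630721228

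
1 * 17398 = 17398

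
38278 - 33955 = 4323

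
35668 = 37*964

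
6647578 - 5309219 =1338359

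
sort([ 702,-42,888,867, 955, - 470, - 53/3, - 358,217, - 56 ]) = [ - 470, - 358, - 56, - 42 ,-53/3,217,702,867,888,955] 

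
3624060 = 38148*95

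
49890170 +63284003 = 113174173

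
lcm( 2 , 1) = 2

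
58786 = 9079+49707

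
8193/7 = 8193/7 =1170.43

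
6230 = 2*3115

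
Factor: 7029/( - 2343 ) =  - 3^1 = - 3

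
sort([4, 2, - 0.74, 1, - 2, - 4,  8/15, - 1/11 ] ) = [-4, -2 , - 0.74, - 1/11, 8/15, 1, 2 , 4 ]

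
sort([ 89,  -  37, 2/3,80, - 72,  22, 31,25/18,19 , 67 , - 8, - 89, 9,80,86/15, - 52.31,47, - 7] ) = [ - 89, - 72, - 52.31, - 37, - 8, - 7, 2/3,25/18,86/15, 9,19, 22, 31,47,67,80,80,89 ] 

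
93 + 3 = 96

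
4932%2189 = 554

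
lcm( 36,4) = 36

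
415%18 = 1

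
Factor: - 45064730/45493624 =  - 2^( - 2 )*5^1*11^( - 1)* 516973^( - 1 ) * 4506473^1 = -22532365/22746812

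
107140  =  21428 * 5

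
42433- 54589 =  - 12156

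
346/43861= 346/43861 = 0.01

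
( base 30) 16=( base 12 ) 30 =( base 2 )100100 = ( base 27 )19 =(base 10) 36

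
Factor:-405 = - 3^4*5^1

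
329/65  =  5+4/65 = 5.06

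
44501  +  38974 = 83475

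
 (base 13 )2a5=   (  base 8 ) 731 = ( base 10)473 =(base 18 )185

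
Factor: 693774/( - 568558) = -3^2*271^(-1) * 1049^( - 1 )*38543^1 = -346887/284279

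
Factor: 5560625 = 5^4 * 7^1*31^1*41^1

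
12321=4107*3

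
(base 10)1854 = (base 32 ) 1pu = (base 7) 5256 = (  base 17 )671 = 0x73e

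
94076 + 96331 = 190407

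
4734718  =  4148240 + 586478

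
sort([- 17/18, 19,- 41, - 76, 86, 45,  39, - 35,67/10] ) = [- 76, - 41, - 35, - 17/18, 67/10,19, 39,45,86] 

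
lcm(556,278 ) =556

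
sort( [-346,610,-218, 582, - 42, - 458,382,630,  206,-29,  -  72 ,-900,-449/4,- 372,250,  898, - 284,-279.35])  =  [- 900, - 458, - 372,-346,-284, - 279.35, - 218, - 449/4,- 72, - 42, -29,206,250, 382,582,610,  630,898 ] 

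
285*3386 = 965010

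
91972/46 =1999 + 9/23 =1999.39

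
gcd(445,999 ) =1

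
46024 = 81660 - 35636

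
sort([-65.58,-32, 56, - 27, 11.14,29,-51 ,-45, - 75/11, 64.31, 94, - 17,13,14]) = [  -  65.58, - 51, - 45,-32, - 27 , - 17,- 75/11, 11.14,  13, 14,29,56,  64.31, 94 ] 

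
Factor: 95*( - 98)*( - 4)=37240  =  2^3*5^1*7^2*19^1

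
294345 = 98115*3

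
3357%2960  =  397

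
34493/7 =34493/7= 4927.57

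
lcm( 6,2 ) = 6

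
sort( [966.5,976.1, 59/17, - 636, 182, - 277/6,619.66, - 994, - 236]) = [-994, - 636, - 236,-277/6,59/17 , 182,619.66 , 966.5, 976.1]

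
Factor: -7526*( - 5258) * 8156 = 2^4  *  11^1*53^1* 71^1*239^1* 2039^1 =322746850448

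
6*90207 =541242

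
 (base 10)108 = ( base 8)154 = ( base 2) 1101100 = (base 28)3o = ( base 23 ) 4G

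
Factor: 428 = 2^2*107^1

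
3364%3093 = 271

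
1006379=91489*11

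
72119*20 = 1442380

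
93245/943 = 93245/943 = 98.88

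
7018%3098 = 822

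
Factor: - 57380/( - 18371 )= 2^2*5^1*19^1*151^1*18371^( - 1)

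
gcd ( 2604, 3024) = 84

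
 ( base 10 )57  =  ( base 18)33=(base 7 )111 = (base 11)52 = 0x39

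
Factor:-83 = -83^1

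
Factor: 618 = 2^1*3^1*103^1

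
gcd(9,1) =1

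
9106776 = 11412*798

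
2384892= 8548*279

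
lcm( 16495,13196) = 65980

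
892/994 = 446/497 = 0.90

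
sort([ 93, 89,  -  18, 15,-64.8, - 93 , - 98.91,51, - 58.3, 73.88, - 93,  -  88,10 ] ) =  [ - 98.91,  -  93, - 93,  -  88, - 64.8, - 58.3,- 18, 10, 15, 51,73.88, 89  ,  93 ] 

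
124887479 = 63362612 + 61524867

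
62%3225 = 62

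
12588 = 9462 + 3126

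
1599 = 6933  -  5334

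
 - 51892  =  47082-98974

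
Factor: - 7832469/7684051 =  - 3^1 * 17^( - 1)*157^( - 1)*2879^(  -  1 )*2610823^1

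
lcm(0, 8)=0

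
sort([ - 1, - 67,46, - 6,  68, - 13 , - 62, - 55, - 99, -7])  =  [ - 99, - 67, - 62, - 55,  -  13, - 7, - 6, - 1,46, 68 ] 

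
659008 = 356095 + 302913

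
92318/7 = 92318/7  =  13188.29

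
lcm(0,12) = 0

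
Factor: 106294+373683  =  89^1*5393^1 = 479977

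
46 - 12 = 34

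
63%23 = 17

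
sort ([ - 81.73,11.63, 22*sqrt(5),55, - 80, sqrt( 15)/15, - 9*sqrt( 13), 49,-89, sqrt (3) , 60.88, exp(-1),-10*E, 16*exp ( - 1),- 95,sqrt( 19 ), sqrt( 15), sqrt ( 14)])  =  [ -95, - 89, - 81.73, - 80 , - 9*sqrt( 13),-10 * E, sqrt( 15)/15, exp(-1),sqrt(3),sqrt(14), sqrt( 15) , sqrt(19 ),  16*exp( - 1 ),11.63,49,22*sqrt ( 5), 55,60.88 ]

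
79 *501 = 39579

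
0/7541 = 0 = 0.00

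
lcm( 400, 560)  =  2800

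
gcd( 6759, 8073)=9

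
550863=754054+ - 203191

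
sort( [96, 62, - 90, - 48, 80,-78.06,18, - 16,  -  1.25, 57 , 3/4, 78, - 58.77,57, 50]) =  [ - 90, - 78.06, - 58.77,-48, - 16 , - 1.25, 3/4, 18,50  ,  57, 57, 62, 78,  80, 96 ] 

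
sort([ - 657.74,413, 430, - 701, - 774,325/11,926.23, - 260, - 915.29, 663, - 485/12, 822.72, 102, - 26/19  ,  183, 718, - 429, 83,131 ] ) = [ - 915.29, - 774,- 701, - 657.74, - 429,-260,-485/12, - 26/19, 325/11, 83, 102,  131, 183 , 413, 430,663, 718, 822.72,926.23]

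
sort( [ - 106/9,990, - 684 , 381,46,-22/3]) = [  -  684 , - 106/9, - 22/3 , 46,381,990]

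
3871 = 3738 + 133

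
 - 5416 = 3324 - 8740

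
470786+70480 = 541266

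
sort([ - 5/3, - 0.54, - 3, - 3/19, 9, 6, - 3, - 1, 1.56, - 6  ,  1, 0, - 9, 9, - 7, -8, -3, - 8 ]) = [ - 9,  -  8, - 8, - 7, - 6, - 3 , - 3, - 3, - 5/3 ,-1 , - 0.54, - 3/19,0, 1, 1.56,6,9 , 9]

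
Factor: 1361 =1361^1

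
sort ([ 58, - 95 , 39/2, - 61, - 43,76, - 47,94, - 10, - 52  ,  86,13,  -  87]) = [ - 95, - 87, - 61 , - 52, - 47 , - 43, - 10, 13,  39/2, 58, 76, 86 , 94 ]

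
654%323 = 8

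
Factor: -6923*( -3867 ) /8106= 2^ ( - 1 )*23^1*43^1*193^( - 1)*1289^1= 1274821/386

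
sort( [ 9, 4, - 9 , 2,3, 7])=[ - 9, 2, 3, 4, 7,9]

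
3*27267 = 81801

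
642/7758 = 107/1293 =0.08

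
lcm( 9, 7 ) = 63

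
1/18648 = 1/18648 = 0.00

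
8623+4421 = 13044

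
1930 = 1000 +930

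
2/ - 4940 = -1 + 2469/2470 = - 0.00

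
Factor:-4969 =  - 4969^1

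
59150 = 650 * 91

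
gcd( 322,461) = 1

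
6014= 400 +5614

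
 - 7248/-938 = 7 + 341/469 =7.73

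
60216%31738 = 28478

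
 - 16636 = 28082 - 44718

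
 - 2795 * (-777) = 2171715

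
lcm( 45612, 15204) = 45612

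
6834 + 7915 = 14749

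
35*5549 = 194215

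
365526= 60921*6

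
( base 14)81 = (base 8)161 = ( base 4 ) 1301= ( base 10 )113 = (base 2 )1110001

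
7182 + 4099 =11281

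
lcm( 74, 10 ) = 370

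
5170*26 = 134420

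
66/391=66/391 = 0.17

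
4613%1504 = 101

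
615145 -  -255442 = 870587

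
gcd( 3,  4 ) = 1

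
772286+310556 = 1082842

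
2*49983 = 99966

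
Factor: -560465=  - 5^1*197^1*569^1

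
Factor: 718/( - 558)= - 359/279 =-3^( - 2 )*31^( - 1 )*359^1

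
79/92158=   79/92158 = 0.00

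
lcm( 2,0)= 0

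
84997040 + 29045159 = 114042199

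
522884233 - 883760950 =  - 360876717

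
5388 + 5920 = 11308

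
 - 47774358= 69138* (-691)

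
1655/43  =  1655/43 = 38.49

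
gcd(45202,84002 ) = 194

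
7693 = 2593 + 5100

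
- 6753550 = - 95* 71090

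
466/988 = 233/494=0.47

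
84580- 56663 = 27917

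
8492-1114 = 7378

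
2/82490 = 1/41245 = 0.00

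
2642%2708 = 2642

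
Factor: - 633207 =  - 3^1*83^1*2543^1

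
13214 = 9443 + 3771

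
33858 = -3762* (-9 )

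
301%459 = 301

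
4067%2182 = 1885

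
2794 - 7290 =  - 4496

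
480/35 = 13 + 5/7 = 13.71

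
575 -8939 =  - 8364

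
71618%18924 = 14846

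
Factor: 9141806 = 2^1*4570903^1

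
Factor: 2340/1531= 2^2*3^2*5^1 * 13^1 *1531^( - 1)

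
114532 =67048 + 47484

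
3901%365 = 251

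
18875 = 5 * 3775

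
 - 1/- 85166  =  1/85166=0.00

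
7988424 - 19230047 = -11241623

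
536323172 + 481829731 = 1018152903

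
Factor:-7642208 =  - 2^5*7^1  *109^1*313^1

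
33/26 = 1 + 7/26 = 1.27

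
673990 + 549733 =1223723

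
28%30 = 28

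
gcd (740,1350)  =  10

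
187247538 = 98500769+88746769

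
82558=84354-1796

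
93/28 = 93/28   =  3.32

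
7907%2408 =683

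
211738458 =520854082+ - 309115624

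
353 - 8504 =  - 8151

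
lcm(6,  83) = 498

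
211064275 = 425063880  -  213999605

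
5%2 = 1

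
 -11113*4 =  - 44452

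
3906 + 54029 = 57935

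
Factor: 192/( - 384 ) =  - 2^ ( - 1 ) = - 1/2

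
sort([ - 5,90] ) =[ - 5,  90 ]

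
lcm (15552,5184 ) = 15552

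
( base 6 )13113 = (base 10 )1989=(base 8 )3705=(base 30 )269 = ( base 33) 1r9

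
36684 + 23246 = 59930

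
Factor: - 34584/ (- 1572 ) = 22=2^1*11^1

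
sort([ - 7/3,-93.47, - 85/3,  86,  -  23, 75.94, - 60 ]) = [ - 93.47, - 60, - 85/3,-23 , - 7/3, 75.94  ,  86] 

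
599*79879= 47847521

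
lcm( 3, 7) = 21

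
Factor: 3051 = 3^3*113^1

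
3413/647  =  5 + 178/647 = 5.28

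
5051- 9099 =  - 4048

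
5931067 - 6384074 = -453007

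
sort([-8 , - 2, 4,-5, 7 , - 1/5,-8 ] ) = [ - 8, - 8,  -  5, - 2,-1/5,  4,7] 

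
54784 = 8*6848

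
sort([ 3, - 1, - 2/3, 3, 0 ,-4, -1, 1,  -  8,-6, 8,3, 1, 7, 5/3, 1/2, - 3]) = [-8, - 6,  -  4, - 3,-1, - 1,  -  2/3, 0,1/2,1, 1, 5/3, 3, 3,3, 7 , 8]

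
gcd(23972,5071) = 461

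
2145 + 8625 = 10770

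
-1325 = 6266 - 7591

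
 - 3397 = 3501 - 6898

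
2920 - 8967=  - 6047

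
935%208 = 103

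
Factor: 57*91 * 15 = 77805 = 3^2*5^1 * 7^1 * 13^1 * 19^1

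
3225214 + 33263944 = 36489158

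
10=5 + 5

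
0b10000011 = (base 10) 131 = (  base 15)8b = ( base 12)ab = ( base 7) 245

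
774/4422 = 129/737 = 0.18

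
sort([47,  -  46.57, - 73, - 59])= [ - 73,- 59,-46.57, 47]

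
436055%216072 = 3911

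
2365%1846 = 519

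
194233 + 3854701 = 4048934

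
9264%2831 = 771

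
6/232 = 3/116 = 0.03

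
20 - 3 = 17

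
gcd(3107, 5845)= 1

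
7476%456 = 180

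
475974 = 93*5118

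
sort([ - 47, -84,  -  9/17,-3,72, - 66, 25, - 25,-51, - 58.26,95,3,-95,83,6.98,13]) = [ -95,-84, - 66, - 58.26, - 51, - 47,-25,-3 ,  -  9/17,3, 6.98,13,25,72,83,95] 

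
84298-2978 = 81320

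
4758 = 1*4758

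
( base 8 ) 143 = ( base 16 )63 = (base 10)99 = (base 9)120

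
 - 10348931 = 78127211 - 88476142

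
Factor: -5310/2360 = -9/4 = -2^( - 2 )*3^2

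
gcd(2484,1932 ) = 276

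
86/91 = 86/91 = 0.95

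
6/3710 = 3/1855 = 0.00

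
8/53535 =8/53535 = 0.00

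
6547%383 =36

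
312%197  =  115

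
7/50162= 1/7166=0.00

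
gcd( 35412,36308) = 4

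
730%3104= 730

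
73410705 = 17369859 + 56040846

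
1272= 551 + 721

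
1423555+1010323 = 2433878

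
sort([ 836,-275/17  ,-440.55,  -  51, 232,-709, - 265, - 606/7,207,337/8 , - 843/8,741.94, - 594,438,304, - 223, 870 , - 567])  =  [  -  709, -594, - 567 ,  -  440.55 , - 265 , - 223, - 843/8, - 606/7, - 51, - 275/17,337/8,207, 232,304,438, 741.94, 836,  870] 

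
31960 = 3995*8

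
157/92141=157/92141 = 0.00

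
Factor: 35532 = 2^2* 3^3 * 7^1*47^1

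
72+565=637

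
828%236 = 120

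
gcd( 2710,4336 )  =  542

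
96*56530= 5426880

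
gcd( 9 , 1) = 1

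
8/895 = 8/895 = 0.01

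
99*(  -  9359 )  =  -926541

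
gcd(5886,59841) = 981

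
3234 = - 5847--9081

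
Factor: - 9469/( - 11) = 11^( - 1)*17^1*557^1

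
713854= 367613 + 346241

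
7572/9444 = 631/787 = 0.80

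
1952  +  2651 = 4603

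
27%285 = 27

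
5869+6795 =12664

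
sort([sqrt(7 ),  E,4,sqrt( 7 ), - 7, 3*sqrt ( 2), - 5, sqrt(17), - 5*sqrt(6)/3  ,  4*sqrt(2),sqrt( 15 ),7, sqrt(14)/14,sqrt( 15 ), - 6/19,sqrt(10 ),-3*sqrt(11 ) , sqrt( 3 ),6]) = [ - 3*sqrt(11 ), - 7,  -  5,  -  5 * sqrt( 6)/3, - 6/19, sqrt(14)/14,sqrt(3 ),sqrt( 7 ), sqrt(7), E,sqrt ( 10 ),  sqrt(15 ),sqrt (15 ),4 , sqrt(17),3*sqrt( 2 ), 4*sqrt(2 ),6 , 7]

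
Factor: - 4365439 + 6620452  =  3^3*47^1*1777^1 = 2255013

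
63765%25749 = 12267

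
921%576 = 345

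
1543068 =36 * 42863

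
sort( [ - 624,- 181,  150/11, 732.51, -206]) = [  -  624, - 206, - 181,150/11 , 732.51]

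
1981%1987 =1981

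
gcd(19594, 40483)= 1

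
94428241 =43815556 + 50612685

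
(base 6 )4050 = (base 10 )894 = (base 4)31332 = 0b1101111110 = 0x37E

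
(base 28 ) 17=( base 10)35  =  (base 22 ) 1d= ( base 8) 43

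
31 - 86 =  - 55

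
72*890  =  64080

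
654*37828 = 24739512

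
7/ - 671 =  - 7/671 = -0.01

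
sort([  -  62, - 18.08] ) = [ - 62,  -  18.08 ] 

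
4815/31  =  155 + 10/31 = 155.32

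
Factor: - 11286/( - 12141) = 2^1*3^1*11^1*71^ ( - 1 )= 66/71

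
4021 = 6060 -2039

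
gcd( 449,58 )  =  1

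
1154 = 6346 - 5192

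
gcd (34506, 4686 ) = 426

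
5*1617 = 8085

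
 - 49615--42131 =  -7484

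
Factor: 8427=3^1*53^2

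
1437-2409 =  - 972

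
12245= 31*395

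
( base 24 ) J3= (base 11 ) 388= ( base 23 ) jm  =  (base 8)713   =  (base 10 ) 459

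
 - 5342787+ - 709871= - 6052658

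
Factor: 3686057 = 19^1*194003^1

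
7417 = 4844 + 2573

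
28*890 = 24920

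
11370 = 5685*2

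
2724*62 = 168888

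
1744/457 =3 + 373/457 = 3.82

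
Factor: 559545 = 3^1*5^1*7^1*73^2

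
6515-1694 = 4821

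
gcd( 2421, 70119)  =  9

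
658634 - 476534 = 182100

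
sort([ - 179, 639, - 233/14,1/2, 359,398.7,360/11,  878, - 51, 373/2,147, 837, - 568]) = [- 568, - 179,-51 ,  -  233/14,1/2,360/11, 147,373/2, 359, 398.7,639,837,878]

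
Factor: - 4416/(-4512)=2^1*23^1*47^( - 1 ) = 46/47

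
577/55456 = 577/55456 = 0.01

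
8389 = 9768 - 1379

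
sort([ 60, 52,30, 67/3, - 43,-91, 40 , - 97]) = [  -  97,-91,-43, 67/3, 30,40, 52, 60]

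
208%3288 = 208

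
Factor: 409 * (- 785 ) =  - 5^1 * 157^1*409^1=- 321065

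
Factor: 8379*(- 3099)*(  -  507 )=13165026147= 3^4* 7^2*13^2*19^1*1033^1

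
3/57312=1/19104 =0.00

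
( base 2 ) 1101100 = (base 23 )4G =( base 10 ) 108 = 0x6C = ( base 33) 39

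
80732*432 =34876224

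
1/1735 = 1/1735 = 0.00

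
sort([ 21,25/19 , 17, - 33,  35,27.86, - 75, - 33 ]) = [ - 75, - 33, - 33,  25/19,17, 21, 27.86,  35 ] 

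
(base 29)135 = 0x3A5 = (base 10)933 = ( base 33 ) s9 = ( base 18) 2FF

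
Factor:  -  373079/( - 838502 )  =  53297/119786 = 2^(-1 )*101^( - 1) * 223^1*239^1*593^ ( - 1 ) 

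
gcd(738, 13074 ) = 6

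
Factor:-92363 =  -92363^1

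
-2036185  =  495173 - 2531358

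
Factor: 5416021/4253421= 3^(-1 )*13^1*137^1*3041^1*1417807^ ( - 1 ) 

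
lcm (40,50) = 200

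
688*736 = 506368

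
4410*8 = 35280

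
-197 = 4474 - 4671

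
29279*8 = 234232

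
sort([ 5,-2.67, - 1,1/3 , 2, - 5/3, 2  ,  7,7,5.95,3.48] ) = [- 2.67, -5/3, - 1,1/3,2, 2, 3.48,5,  5.95, 7,7]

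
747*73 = 54531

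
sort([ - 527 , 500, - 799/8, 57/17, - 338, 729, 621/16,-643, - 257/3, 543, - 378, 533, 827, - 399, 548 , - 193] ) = [ - 643,- 527, - 399, - 378, - 338, - 193, - 799/8,-257/3, 57/17,621/16,500, 533,543, 548 , 729, 827]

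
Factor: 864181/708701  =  7^ (  -  1)  *79^1* 137^ ( - 1)*739^( - 1)*10939^1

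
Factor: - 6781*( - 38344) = 260010664=2^3*4793^1 *6781^1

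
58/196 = 29/98 = 0.30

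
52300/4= 13075= 13075.00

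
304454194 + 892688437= 1197142631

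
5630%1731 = 437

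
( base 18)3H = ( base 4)1013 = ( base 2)1000111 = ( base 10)71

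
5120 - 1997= 3123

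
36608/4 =9152  =  9152.00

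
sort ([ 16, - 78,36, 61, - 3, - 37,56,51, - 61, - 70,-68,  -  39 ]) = [ - 78,- 70, - 68,  -  61, - 39,  -  37, - 3, 16,  36 , 51 , 56,  61 ] 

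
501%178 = 145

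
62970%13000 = 10970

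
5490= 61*90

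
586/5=586/5 = 117.20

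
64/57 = 64/57 = 1.12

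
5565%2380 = 805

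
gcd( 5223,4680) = 3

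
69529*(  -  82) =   -  5701378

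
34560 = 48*720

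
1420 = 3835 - 2415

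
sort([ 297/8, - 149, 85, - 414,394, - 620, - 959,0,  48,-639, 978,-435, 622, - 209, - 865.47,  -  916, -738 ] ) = [ - 959, - 916, - 865.47, - 738, - 639, - 620,- 435  , - 414, - 209,- 149, 0,297/8,48, 85, 394, 622,978 ] 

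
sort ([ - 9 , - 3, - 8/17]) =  [- 9, - 3,  -  8/17]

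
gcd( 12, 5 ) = 1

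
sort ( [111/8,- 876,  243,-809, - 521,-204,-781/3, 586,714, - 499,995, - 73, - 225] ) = [ - 876,-809,  -  521, - 499, -781/3,-225,-204, - 73 , 111/8,  243 , 586,714,995]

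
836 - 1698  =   - 862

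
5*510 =2550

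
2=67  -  65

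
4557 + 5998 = 10555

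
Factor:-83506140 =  - 2^2*3^4 * 5^1*19^1* 2713^1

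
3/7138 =3/7138 = 0.00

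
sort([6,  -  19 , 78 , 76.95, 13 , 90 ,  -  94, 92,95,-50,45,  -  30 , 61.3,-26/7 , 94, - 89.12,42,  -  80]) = [  -  94  ,  -  89.12, - 80, - 50, - 30,  -  19, - 26/7, 6,13,42, 45, 61.3 , 76.95,  78, 90, 92,94, 95 ] 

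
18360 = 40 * 459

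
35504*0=0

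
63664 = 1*63664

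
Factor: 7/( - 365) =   -  5^(  -  1 )*7^1*73^( - 1 ) 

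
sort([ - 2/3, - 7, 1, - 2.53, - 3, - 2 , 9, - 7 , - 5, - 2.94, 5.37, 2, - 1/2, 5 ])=[ - 7, - 7,-5  , -3, - 2.94, - 2.53 , - 2, -2/3,  -  1/2,1, 2,5 , 5.37, 9]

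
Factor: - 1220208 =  - 2^4*3^1* 11^1*2311^1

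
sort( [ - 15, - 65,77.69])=[ - 65  ,  -  15, 77.69] 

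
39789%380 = 269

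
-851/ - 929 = 851/929 = 0.92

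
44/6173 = 44/6173=0.01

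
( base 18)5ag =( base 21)42a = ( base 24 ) 33G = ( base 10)1816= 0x718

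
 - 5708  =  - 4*1427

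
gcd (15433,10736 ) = 671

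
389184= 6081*64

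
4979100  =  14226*350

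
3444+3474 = 6918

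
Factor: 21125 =5^3*13^2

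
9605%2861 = 1022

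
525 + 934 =1459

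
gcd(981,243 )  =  9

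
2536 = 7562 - 5026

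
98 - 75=23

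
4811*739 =3555329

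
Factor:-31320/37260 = -58/69 = -2^1*3^( - 1)*23^(- 1)*29^1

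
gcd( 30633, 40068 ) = 3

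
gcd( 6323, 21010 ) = 1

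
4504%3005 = 1499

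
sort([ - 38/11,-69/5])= [- 69/5,- 38/11 ]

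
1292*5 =6460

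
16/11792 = 1/737 = 0.00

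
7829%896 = 661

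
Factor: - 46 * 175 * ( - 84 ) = 676200 = 2^3*3^1*5^2*7^2*23^1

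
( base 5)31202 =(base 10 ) 2052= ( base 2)100000000100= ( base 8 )4004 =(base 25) 372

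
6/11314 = 3/5657 = 0.00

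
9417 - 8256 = 1161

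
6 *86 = 516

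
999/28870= 999/28870 = 0.03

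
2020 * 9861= 19919220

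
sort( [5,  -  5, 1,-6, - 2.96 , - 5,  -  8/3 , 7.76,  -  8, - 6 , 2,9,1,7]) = [ - 8,  -  6,-6, - 5,  -  5, - 2.96,- 8/3,1, 1, 2,5,7,7.76,9] 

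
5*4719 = 23595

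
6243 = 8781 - 2538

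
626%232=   162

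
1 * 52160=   52160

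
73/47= 1 + 26/47 = 1.55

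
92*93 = 8556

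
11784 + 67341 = 79125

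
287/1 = 287 = 287.00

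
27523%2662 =903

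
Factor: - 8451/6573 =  - 9/7 = - 3^2 * 7^ (-1 )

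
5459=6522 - 1063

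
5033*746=3754618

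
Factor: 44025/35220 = 5/4 = 2^ ( - 2 ) * 5^1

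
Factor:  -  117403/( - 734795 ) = 5^( - 1) * 11^1*13^1 * 179^( - 1) =143/895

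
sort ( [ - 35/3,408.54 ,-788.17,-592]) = [ - 788.17, - 592, - 35/3,408.54 ]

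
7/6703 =7/6703  =  0.00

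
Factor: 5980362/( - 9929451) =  - 1993454/3309817= -  2^1*7^(- 1)*17^1 * 58631^1*472831^(- 1)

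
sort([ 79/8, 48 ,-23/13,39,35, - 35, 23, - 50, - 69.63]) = [-69.63,-50, -35 , - 23/13,79/8,23,  35,39, 48]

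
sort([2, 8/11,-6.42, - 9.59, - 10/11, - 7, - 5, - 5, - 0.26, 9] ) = [ - 9.59,-7, - 6.42,-5, - 5, - 10/11,- 0.26, 8/11,2,9 ]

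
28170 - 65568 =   -  37398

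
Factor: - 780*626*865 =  - 2^3*3^1*5^2*13^1*173^1*313^1 = - 422362200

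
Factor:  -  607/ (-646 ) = 2^( - 1 )*17^( - 1 )*19^( - 1 )* 607^1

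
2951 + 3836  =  6787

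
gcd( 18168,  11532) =12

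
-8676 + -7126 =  - 15802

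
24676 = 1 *24676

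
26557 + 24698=51255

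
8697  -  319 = 8378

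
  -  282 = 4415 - 4697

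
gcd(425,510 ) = 85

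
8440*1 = 8440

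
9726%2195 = 946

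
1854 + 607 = 2461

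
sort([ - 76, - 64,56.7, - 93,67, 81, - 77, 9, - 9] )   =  [ - 93, - 77, - 76 ,  -  64, - 9,9,56.7, 67, 81 ]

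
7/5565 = 1/795 = 0.00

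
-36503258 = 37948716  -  74451974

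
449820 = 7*64260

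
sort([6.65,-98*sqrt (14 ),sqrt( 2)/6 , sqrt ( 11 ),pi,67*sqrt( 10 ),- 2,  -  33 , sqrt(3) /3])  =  [ - 98*sqrt( 14 ),-33, - 2,sqrt( 2 )/6,sqrt( 3) /3,pi,sqrt(11), 6.65,67*sqrt( 10)] 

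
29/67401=29/67401= 0.00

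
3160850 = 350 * 9031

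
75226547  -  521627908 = - 446401361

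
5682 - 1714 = 3968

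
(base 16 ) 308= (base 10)776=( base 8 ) 1410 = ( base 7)2156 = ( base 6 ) 3332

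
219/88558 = 219/88558 = 0.00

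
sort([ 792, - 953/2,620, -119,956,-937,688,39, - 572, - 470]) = [ - 937,-572 , - 953/2 ,-470, - 119,39, 620  ,  688 , 792, 956] 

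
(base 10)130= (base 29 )4E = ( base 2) 10000010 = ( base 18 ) 74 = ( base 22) 5k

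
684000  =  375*1824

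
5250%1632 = 354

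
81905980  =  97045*844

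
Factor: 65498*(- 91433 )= -5988678634 = - 2^1 * 32749^1 * 91433^1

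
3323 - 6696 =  - 3373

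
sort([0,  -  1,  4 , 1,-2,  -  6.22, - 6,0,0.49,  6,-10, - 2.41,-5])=[  -  10, - 6.22 , - 6,-5 , - 2.41, - 2, - 1, 0, 0, 0.49,1,4,6 ]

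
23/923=23/923 = 0.02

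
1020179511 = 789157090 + 231022421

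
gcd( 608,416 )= 32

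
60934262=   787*77426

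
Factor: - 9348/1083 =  - 164/19 = - 2^2*19^(-1)*41^1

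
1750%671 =408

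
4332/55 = 4332/55  =  78.76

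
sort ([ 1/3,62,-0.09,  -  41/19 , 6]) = [ - 41/19, - 0.09,  1/3,6, 62]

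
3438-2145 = 1293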